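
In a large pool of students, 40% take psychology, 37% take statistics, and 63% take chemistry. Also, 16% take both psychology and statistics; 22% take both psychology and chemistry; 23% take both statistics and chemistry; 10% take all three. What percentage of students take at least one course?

By inclusion-exclusion,
P(union) = 40 + 37 + 63 − 16 − 22 − 23 + 10 = 89%

89%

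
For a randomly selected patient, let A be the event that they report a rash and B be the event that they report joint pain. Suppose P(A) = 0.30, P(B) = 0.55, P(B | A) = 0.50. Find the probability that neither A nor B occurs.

P(A ∩ B) = P(A)·P(B|A) = 0.30 × 0.50 = 0.15
By inclusion–exclusion:
P(A ∪ B) = 0.30 + 0.55 − 0.15 = 0.70
P(none) = 1 − 0.70 = 0.30

0.30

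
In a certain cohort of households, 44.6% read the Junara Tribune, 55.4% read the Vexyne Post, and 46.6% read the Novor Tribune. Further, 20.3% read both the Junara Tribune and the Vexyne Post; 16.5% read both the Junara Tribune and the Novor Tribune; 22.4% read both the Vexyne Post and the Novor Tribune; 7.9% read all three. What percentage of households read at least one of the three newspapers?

By inclusion–exclusion:
P(union) = 44.6 + 55.4 + 46.6 − 20.3 − 16.5 − 22.4 + 7.9 = 95.3%

95.3%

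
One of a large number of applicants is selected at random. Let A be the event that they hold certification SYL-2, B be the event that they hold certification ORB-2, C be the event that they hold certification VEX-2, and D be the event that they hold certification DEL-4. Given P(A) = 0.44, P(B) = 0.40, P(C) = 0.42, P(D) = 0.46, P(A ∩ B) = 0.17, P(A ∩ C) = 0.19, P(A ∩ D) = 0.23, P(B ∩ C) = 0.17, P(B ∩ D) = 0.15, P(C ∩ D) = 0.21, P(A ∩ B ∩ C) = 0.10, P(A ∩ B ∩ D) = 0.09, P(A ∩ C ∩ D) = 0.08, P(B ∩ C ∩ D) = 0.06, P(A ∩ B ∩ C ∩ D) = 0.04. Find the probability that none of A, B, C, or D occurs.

Inclusion–exclusion gives
P(A ∪ B ∪ C ∪ D) = 0.44 + 0.40 + 0.42 + 0.46 − 0.17 − 0.19 − 0.23 − 0.17 − 0.15 − 0.21 + 0.10 + 0.09 + 0.08 + 0.06 − 0.04 = 0.89
P(none) = 1 − 0.89 = 0.11

0.11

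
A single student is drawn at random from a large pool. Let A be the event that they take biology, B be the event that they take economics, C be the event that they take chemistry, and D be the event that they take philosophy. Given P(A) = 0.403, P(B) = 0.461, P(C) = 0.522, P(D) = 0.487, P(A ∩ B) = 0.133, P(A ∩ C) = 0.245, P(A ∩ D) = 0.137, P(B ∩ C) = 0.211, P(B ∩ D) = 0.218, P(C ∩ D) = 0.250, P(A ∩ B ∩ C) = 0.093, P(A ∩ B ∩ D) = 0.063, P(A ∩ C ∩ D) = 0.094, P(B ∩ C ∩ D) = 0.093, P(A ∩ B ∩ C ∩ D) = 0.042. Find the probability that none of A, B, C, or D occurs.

0.020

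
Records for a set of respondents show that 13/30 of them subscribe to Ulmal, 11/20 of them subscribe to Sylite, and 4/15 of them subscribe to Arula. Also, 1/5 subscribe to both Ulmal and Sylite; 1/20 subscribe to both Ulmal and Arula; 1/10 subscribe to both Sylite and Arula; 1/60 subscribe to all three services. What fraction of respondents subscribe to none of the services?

Inclusion–exclusion gives
P(≥1) = 13/30 + 11/20 + 4/15 − 1/5 − 1/20 − 1/10 + 1/60 = 11/12
P(none) = 1 − 11/12 = 1/12

1/12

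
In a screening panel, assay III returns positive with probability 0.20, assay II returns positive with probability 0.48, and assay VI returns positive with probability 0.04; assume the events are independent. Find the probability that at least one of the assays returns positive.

Since the events are independent, P(none) is the product of the individual non-occurrence probabilities.
P(none) = (1 − 0.20) × (1 − 0.48) × (1 − 0.04) = 0.80 × 0.52 × 0.96 = 0.39936
P(at least one) = 1 − 0.39936 = 0.60064

0.60064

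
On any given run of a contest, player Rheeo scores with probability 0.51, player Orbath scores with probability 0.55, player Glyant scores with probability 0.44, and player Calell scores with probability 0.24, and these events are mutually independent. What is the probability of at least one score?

0.9061552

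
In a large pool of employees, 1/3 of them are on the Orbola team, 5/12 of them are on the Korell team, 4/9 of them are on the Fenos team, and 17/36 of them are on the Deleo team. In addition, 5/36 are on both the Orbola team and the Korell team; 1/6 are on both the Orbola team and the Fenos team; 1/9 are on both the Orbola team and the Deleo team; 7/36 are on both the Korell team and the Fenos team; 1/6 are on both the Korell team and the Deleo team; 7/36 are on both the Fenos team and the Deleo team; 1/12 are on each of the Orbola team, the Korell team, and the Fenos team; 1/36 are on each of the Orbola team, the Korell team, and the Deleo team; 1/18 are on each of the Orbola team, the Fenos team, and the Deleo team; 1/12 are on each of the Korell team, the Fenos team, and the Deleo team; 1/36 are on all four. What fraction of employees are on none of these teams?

Using inclusion–exclusion:
P(union) = 1/3 + 5/12 + 4/9 + 17/36 − 5/36 − 1/6 − 1/9 − 7/36 − 1/6 − 7/36 + 1/12 + 1/36 + 1/18 + 1/12 − 1/36 = 11/12
P(none) = 1 − 11/12 = 1/12

1/12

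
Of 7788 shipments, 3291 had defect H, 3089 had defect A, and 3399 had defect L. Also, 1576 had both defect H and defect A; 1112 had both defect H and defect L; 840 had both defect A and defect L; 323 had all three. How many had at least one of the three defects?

6574

By inclusion–exclusion:
|union| = 3291 + 3089 + 3399 − 1576 − 1112 − 840 + 323 = 6574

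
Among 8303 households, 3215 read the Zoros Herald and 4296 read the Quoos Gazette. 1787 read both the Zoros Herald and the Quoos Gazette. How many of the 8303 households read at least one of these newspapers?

Using inclusion–exclusion:
N(≥1) = 3215 + 4296 − 1787 = 5724

5724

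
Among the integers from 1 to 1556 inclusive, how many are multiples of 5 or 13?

floor(1556/5) + floor(1556/13) − floor(1556/65) = 311 + 119 − 23 = 407

407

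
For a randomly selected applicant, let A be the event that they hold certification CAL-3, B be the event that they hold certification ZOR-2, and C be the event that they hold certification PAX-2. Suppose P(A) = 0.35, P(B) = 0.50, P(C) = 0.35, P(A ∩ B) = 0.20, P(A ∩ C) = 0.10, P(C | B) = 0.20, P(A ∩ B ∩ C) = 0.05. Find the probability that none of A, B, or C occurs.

0.15

P(B ∩ C) = P(B)·P(C|B) = 0.50 × 0.20 = 0.10
Using inclusion–exclusion:
P(A ∪ B ∪ C) = 0.35 + 0.50 + 0.35 − 0.20 − 0.10 − 0.10 + 0.05 = 0.85
P(none) = 1 − 0.85 = 0.15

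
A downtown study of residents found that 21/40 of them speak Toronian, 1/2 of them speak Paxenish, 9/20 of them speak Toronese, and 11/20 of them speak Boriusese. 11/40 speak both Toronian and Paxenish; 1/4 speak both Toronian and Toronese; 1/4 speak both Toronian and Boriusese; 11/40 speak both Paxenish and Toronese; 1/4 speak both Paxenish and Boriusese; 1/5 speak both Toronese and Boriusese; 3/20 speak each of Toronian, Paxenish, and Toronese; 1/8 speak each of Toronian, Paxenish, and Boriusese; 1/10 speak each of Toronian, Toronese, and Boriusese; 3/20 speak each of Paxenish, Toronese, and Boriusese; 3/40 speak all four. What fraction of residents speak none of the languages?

1/40

P(union) = 21/40 + 1/2 + 9/20 + 11/20 − 11/40 − 1/4 − 1/4 − 11/40 − 1/4 − 1/5 + 3/20 + 1/8 + 1/10 + 3/20 − 3/40 = 39/40
P(none) = 1 − 39/40 = 1/40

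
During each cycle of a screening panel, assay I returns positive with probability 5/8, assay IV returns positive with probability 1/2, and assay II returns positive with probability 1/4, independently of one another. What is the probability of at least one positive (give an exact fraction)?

55/64

P(none) = (1 − 5/8) × (1 − 1/2) × (1 − 1/4) = 3/8 × 1/2 × 3/4 = 9/64
P(at least one) = 1 − 9/64 = 55/64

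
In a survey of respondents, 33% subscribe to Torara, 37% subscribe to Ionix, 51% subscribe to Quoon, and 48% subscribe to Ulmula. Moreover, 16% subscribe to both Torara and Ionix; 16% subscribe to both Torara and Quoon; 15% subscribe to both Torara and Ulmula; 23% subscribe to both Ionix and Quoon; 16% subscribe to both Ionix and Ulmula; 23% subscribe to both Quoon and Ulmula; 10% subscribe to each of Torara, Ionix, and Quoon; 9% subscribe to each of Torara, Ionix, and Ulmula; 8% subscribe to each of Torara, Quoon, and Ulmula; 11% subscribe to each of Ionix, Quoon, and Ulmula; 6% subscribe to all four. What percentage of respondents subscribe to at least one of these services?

92%

Inclusion–exclusion gives
P(≥1) = 33 + 37 + 51 + 48 − 16 − 16 − 15 − 23 − 16 − 23 + 10 + 9 + 8 + 11 − 6 = 92%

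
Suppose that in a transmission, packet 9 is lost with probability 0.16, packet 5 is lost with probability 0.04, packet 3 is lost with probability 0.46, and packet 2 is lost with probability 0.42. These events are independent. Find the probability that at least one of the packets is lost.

P(none) = (1 − 0.16) × (1 − 0.04) × (1 − 0.46) × (1 − 0.42) = 0.84 × 0.96 × 0.54 × 0.58 = 0.25256448
P(at least one) = 1 − 0.25256448 = 0.74743552

0.74743552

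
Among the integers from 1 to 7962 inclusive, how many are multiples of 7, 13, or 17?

Inclusion–exclusion gives
⌊7962/7⌋ + ⌊7962/13⌋ + ⌊7962/17⌋ − ⌊7962/91⌋ − ⌊7962/119⌋ − ⌊7962/221⌋ + ⌊7962/1547⌋ = 1137 + 612 + 468 − 87 − 66 − 36 + 5 = 2033

2033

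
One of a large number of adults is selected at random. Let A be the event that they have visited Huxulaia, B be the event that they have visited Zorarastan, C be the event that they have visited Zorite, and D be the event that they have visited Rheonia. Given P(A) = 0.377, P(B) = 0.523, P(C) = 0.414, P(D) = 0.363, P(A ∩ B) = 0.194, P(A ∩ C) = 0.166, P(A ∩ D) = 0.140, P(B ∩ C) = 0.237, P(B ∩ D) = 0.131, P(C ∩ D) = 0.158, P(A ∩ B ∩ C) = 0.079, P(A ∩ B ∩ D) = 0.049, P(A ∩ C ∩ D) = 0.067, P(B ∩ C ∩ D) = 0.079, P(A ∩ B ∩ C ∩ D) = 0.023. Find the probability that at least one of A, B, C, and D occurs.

By inclusion–exclusion:
P(A ∪ B ∪ C ∪ D) = 0.377 + 0.523 + 0.414 + 0.363 − 0.194 − 0.166 − 0.140 − 0.237 − 0.131 − 0.158 + 0.079 + 0.049 + 0.067 + 0.079 − 0.023 = 0.902

0.902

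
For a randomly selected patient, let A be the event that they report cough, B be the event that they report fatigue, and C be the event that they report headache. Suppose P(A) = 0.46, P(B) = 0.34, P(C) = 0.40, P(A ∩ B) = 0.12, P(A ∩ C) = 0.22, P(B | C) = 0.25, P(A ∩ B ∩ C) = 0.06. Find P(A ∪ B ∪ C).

P(B ∩ C) = P(C)·P(B|C) = 0.40 × 0.25 = 0.10
P(A ∪ B ∪ C) = 0.46 + 0.34 + 0.40 − 0.12 − 0.22 − 0.10 + 0.06 = 0.82

0.82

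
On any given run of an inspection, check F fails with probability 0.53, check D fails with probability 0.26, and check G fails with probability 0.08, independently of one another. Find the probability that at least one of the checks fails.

0.680024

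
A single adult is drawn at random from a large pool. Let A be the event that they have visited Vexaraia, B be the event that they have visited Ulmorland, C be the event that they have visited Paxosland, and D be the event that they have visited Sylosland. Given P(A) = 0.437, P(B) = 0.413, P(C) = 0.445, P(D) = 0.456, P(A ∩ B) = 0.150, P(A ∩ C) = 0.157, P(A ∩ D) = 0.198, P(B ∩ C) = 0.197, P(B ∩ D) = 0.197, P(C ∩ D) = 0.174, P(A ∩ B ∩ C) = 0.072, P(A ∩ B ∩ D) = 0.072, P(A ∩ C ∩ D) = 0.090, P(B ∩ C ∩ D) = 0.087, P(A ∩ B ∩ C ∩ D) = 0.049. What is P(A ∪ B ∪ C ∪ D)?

By inclusion-exclusion,
P(A ∪ B ∪ C ∪ D) = 0.437 + 0.413 + 0.445 + 0.456 − 0.150 − 0.157 − 0.198 − 0.197 − 0.197 − 0.174 + 0.072 + 0.072 + 0.090 + 0.087 − 0.049 = 0.950

0.950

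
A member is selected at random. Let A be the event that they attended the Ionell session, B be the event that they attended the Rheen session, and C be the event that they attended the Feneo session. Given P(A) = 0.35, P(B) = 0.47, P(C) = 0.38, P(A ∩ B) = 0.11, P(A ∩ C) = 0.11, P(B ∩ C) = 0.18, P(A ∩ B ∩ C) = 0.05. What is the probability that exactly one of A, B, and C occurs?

0.55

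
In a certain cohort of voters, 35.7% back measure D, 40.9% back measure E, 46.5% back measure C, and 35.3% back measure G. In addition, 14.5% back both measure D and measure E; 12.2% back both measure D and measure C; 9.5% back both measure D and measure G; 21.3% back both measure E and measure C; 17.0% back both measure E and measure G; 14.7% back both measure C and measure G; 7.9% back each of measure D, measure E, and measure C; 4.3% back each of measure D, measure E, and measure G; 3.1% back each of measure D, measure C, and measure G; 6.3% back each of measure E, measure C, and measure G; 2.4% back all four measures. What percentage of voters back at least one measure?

P(union) = 35.7 + 40.9 + 46.5 + 35.3 − 14.5 − 12.2 − 9.5 − 21.3 − 17.0 − 14.7 + 7.9 + 4.3 + 3.1 + 6.3 − 2.4 = 88.4%

88.4%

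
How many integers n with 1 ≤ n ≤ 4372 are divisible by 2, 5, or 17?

By inclusion-exclusion,
floor(4372/2) + floor(4372/5) + floor(4372/17) − floor(4372/10) − floor(4372/34) − floor(4372/85) + floor(4372/170) = 2186 + 874 + 257 − 437 − 128 − 51 + 25 = 2726

2726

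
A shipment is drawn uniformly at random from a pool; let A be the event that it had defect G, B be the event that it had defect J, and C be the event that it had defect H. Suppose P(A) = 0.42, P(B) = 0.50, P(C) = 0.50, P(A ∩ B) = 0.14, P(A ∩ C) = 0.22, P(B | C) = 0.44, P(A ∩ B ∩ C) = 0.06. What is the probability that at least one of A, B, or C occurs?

0.90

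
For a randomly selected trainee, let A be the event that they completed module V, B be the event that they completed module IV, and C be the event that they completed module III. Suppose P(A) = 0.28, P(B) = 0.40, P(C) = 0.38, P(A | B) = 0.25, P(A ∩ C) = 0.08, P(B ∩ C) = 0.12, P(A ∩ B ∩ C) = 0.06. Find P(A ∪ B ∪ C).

0.82

P(A ∩ B) = P(B)·P(A|B) = 0.40 × 0.25 = 0.10
Apply inclusion-exclusion:
P(A ∪ B ∪ C) = 0.28 + 0.40 + 0.38 − 0.10 − 0.08 − 0.12 + 0.06 = 0.82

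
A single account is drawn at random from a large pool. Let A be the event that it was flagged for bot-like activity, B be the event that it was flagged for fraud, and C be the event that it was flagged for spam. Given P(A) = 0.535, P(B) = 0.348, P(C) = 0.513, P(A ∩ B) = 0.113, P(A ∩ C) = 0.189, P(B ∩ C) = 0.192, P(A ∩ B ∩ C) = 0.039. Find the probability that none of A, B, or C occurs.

P(A ∪ B ∪ C) = 0.535 + 0.348 + 0.513 − 0.113 − 0.189 − 0.192 + 0.039 = 0.941
P(none) = 1 − 0.941 = 0.059

0.059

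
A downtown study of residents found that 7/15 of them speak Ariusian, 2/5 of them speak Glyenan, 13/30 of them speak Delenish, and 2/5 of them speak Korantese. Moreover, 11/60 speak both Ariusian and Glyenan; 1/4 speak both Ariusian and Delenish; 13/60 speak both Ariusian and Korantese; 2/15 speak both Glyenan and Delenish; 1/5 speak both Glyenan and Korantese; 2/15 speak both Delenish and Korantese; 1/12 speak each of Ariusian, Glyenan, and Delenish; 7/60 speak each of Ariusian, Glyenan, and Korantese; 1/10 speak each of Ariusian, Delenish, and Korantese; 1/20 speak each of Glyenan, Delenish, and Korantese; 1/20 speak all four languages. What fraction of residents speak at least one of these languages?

By inclusion-exclusion,
P(≥1) = 7/15 + 2/5 + 13/30 + 2/5 − 11/60 − 1/4 − 13/60 − 2/15 − 1/5 − 2/15 + 1/12 + 7/60 + 1/10 + 1/20 − 1/20 = 53/60

53/60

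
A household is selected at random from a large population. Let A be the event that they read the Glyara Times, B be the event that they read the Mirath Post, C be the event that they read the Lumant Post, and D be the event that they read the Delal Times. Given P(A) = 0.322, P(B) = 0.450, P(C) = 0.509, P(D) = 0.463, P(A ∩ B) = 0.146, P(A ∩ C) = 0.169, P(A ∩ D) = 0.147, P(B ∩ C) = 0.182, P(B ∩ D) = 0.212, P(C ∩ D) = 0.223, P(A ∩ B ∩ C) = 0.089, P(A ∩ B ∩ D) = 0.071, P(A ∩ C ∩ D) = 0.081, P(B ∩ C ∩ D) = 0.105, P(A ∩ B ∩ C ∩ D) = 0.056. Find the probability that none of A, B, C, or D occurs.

By inclusion-exclusion,
P(A ∪ B ∪ C ∪ D) = 0.322 + 0.450 + 0.509 + 0.463 − 0.146 − 0.169 − 0.147 − 0.182 − 0.212 − 0.223 + 0.089 + 0.071 + 0.081 + 0.105 − 0.056 = 0.955
P(none) = 1 − 0.955 = 0.045

0.045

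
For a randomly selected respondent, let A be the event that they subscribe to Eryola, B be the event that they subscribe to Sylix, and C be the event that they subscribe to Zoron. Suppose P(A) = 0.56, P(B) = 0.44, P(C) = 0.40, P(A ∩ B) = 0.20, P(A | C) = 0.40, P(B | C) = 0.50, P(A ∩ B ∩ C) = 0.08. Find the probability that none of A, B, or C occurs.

0.08

P(A ∩ C) = P(C)·P(A|C) = 0.40 × 0.40 = 0.16
P(B ∩ C) = P(C)·P(B|C) = 0.40 × 0.50 = 0.20
Inclusion–exclusion gives
P(A ∪ B ∪ C) = 0.56 + 0.44 + 0.40 − 0.20 − 0.16 − 0.20 + 0.08 = 0.92
P(none) = 1 − 0.92 = 0.08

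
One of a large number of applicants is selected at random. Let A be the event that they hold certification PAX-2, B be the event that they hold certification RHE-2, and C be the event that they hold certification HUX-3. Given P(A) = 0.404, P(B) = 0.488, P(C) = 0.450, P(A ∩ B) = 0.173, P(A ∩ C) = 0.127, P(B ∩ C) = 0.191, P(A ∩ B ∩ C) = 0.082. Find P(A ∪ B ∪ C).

P(A ∪ B ∪ C) = 0.404 + 0.488 + 0.450 − 0.173 − 0.127 − 0.191 + 0.082 = 0.933

0.933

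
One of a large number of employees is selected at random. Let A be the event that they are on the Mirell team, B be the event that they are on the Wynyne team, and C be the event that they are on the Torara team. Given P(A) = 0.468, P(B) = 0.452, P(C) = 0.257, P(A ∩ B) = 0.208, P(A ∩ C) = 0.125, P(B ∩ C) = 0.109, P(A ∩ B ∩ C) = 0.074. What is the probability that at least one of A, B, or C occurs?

0.809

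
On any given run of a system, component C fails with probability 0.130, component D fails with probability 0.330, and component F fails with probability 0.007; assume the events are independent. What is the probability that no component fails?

Since the events are independent, P(none) is the product of the individual non-occurrence probabilities.
P(none) = (1 − 0.130) × (1 − 0.330) × (1 − 0.007) = 0.870 × 0.670 × 0.993 = 0.5788197

0.5788197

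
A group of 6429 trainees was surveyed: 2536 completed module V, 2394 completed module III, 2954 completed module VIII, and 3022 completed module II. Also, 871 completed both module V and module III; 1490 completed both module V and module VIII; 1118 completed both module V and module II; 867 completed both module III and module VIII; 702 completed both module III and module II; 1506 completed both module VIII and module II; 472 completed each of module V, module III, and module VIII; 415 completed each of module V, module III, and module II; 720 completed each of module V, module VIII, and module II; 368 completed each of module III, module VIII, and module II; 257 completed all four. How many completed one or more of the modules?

Apply inclusion-exclusion:
|union| = 2536 + 2394 + 2954 + 3022 − 871 − 1490 − 1118 − 867 − 702 − 1506 + 472 + 415 + 720 + 368 − 257 = 6070

6070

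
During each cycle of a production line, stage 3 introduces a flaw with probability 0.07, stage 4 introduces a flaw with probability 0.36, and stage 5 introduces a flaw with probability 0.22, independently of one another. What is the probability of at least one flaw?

P(none) = (1 − 0.07) × (1 − 0.36) × (1 − 0.22) = 0.93 × 0.64 × 0.78 = 0.464256
P(at least one) = 1 − 0.464256 = 0.535744

0.535744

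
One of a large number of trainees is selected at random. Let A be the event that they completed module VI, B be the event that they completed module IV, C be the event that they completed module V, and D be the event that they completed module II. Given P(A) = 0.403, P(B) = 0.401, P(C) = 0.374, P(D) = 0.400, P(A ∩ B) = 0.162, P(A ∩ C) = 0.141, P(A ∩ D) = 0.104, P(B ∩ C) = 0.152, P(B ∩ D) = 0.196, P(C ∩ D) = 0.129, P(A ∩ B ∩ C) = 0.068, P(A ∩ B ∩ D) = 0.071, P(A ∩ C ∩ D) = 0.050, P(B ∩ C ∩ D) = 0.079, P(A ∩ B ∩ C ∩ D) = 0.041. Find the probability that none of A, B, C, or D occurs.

0.079

By inclusion-exclusion,
P(A ∪ B ∪ C ∪ D) = 0.403 + 0.401 + 0.374 + 0.400 − 0.162 − 0.141 − 0.104 − 0.152 − 0.196 − 0.129 + 0.068 + 0.071 + 0.050 + 0.079 − 0.041 = 0.921
P(none) = 1 − 0.921 = 0.079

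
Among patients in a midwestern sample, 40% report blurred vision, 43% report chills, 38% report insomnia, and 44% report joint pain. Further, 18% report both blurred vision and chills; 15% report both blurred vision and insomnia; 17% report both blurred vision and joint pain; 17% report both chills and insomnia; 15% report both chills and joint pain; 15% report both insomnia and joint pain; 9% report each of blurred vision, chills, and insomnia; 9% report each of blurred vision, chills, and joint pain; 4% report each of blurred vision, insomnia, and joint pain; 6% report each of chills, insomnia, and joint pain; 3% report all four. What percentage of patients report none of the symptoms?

7%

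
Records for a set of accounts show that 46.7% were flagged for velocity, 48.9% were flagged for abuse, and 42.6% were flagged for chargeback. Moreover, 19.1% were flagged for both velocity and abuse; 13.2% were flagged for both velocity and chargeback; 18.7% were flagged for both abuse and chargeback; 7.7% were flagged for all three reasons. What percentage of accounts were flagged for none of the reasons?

5.1%

Apply inclusion-exclusion:
P(at least one) = 46.7 + 48.9 + 42.6 − 19.1 − 13.2 − 18.7 + 7.7 = 94.9%
P(none) = 100% − 94.9% = 5.1%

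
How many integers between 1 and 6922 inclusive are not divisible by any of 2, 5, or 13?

2556

floor(6922/2) + floor(6922/5) + floor(6922/13) − floor(6922/10) − floor(6922/26) − floor(6922/65) + floor(6922/130) = 3461 + 1384 + 532 − 692 − 266 − 106 + 53 = 4366
6922 − 4366 = 2556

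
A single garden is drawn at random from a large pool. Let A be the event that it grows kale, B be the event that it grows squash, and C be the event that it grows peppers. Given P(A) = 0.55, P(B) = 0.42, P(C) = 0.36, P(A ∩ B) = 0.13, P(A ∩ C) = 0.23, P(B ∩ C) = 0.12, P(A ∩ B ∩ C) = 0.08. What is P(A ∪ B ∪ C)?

0.93

Apply inclusion-exclusion:
P(A ∪ B ∪ C) = 0.55 + 0.42 + 0.36 − 0.13 − 0.23 − 0.12 + 0.08 = 0.93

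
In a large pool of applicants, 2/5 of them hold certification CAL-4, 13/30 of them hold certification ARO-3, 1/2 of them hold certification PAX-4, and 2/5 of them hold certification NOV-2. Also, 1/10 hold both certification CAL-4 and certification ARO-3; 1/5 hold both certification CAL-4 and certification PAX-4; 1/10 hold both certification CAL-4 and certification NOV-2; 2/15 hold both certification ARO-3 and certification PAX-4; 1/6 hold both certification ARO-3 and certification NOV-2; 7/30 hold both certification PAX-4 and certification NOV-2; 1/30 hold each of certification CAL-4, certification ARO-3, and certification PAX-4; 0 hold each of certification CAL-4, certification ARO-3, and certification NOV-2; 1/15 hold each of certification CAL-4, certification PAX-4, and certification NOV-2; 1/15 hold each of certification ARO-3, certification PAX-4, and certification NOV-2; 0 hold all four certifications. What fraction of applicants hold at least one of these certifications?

29/30

P(at least one) = 2/5 + 13/30 + 1/2 + 2/5 − 1/10 − 1/5 − 1/10 − 2/15 − 1/6 − 7/30 + 1/30 + 0 + 1/15 + 1/15 − 0 = 29/30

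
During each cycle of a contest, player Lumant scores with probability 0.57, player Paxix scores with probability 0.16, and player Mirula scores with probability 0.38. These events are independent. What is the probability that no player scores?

P(none) = (1 − 0.57) × (1 − 0.16) × (1 − 0.38) = 0.43 × 0.84 × 0.62 = 0.223944

0.223944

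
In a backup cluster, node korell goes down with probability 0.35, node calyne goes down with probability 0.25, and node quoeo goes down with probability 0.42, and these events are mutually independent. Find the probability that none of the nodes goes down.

P(none) = (1 − 0.35) × (1 − 0.25) × (1 − 0.42) = 0.65 × 0.75 × 0.58 = 0.28275

0.28275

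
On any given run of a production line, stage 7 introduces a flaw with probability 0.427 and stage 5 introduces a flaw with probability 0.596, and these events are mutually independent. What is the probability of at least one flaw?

P(none) = (1 − 0.427) × (1 − 0.596) = 0.573 × 0.404 = 0.231492
P(at least one) = 1 − 0.231492 = 0.768508

0.768508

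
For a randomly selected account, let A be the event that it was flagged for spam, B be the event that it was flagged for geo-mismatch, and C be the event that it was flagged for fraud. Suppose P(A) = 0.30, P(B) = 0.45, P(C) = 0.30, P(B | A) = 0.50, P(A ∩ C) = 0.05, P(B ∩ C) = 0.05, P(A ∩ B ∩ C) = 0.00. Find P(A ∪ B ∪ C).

0.80

P(A ∩ B) = P(A)·P(B|A) = 0.30 × 0.50 = 0.15
P(A ∪ B ∪ C) = 0.30 + 0.45 + 0.30 − 0.15 − 0.05 − 0.05 + 0.00 = 0.80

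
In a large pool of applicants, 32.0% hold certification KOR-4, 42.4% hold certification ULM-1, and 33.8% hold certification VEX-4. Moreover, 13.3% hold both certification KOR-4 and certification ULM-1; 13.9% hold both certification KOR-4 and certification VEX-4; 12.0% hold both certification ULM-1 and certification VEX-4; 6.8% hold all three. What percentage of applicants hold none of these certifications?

24.2%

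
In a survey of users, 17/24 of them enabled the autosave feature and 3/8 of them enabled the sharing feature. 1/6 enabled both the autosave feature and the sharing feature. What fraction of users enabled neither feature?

1/12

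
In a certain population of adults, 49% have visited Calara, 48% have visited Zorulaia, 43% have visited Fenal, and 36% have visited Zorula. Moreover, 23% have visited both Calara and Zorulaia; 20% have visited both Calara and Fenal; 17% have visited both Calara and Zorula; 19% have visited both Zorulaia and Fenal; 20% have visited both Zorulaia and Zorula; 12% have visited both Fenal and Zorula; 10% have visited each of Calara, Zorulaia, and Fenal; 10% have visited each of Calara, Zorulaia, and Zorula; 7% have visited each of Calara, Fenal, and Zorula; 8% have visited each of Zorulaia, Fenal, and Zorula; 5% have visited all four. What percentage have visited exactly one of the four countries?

By inclusion–exclusion (exactly-one form):
P(exactly one) = 49 + 48 + 43 + 36 − 2·23 − 2·20 − 2·17 − 2·19 − 2·20 − 2·12 + 3·10 + 3·10 + 3·7 + 3·8 − 4·5 = 39%

39%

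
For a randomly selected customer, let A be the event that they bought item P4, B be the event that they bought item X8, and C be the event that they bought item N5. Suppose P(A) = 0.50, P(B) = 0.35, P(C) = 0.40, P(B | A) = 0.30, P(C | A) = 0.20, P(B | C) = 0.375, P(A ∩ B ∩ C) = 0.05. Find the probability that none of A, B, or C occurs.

P(A ∩ B) = P(A)·P(B|A) = 0.50 × 0.30 = 0.15
P(A ∩ C) = P(A)·P(C|A) = 0.50 × 0.20 = 0.10
P(B ∩ C) = P(C)·P(B|C) = 0.40 × 0.375 = 0.15
By inclusion–exclusion:
P(A ∪ B ∪ C) = 0.50 + 0.35 + 0.40 − 0.15 − 0.10 − 0.15 + 0.05 = 0.90
P(none) = 1 − 0.90 = 0.10

0.10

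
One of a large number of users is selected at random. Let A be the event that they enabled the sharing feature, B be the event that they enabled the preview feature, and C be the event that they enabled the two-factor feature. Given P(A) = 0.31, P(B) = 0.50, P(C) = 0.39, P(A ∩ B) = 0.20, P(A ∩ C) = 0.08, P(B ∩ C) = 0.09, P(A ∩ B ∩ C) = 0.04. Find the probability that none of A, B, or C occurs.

P(A ∪ B ∪ C) = 0.31 + 0.50 + 0.39 − 0.20 − 0.08 − 0.09 + 0.04 = 0.87
P(none) = 1 − 0.87 = 0.13

0.13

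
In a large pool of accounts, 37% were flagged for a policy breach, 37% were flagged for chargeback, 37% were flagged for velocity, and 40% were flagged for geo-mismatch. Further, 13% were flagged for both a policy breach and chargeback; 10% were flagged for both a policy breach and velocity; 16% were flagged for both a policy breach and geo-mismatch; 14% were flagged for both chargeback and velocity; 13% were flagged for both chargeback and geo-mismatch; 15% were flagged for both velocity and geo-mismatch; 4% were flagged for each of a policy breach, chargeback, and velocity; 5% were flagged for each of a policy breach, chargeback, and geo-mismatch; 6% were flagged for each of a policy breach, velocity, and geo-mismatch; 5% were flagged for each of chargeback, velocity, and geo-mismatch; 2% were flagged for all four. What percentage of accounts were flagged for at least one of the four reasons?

88%

Apply inclusion-exclusion:
P(union) = 37 + 37 + 37 + 40 − 13 − 10 − 16 − 14 − 13 − 15 + 4 + 5 + 6 + 5 − 2 = 88%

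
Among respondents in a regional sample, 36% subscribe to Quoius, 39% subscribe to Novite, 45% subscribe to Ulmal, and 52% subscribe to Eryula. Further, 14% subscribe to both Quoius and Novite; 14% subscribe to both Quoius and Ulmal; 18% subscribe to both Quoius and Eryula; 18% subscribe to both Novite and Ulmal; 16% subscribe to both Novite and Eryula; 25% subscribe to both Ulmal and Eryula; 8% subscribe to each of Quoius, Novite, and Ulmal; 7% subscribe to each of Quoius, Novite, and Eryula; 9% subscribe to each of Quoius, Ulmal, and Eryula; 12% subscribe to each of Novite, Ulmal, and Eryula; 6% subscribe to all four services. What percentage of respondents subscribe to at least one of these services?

P(at least one) = 36 + 39 + 45 + 52 − 14 − 14 − 18 − 18 − 16 − 25 + 8 + 7 + 9 + 12 − 6 = 97%

97%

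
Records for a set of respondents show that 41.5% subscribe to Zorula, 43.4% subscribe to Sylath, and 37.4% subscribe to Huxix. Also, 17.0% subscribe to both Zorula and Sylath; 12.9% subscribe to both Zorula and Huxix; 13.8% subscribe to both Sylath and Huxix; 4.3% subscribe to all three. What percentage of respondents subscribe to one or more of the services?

Inclusion–exclusion gives
P(≥1) = 41.5 + 43.4 + 37.4 − 17.0 − 12.9 − 13.8 + 4.3 = 82.9%

82.9%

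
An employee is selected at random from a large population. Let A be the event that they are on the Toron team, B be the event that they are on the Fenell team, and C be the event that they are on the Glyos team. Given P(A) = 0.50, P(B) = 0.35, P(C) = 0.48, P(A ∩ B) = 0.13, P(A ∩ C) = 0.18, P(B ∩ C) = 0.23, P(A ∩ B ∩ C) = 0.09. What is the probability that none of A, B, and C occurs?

0.12

P(A ∪ B ∪ C) = 0.50 + 0.35 + 0.48 − 0.13 − 0.18 − 0.23 + 0.09 = 0.88
P(none) = 1 − 0.88 = 0.12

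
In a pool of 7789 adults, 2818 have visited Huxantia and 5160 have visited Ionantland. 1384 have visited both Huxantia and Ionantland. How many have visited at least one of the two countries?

6594

By inclusion-exclusion,
N(≥1) = 2818 + 5160 − 1384 = 6594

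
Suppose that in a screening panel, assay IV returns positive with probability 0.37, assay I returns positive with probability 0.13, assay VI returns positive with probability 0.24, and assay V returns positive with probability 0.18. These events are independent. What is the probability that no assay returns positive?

P(none) = (1 − 0.37) × (1 − 0.13) × (1 − 0.24) × (1 − 0.18) = 0.63 × 0.87 × 0.76 × 0.82 = 0.34157592

0.34157592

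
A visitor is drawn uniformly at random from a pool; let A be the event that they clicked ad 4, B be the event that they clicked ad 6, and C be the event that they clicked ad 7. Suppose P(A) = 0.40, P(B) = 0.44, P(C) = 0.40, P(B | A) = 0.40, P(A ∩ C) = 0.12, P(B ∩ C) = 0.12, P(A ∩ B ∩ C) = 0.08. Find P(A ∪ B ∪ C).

0.92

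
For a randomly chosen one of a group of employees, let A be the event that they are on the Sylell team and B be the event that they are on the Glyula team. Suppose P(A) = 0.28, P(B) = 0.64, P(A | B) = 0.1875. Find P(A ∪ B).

P(A ∩ B) = P(B)·P(A|B) = 0.64 × 0.1875 = 0.12
By inclusion–exclusion:
P(A ∪ B) = 0.28 + 0.64 − 0.12 = 0.80

0.80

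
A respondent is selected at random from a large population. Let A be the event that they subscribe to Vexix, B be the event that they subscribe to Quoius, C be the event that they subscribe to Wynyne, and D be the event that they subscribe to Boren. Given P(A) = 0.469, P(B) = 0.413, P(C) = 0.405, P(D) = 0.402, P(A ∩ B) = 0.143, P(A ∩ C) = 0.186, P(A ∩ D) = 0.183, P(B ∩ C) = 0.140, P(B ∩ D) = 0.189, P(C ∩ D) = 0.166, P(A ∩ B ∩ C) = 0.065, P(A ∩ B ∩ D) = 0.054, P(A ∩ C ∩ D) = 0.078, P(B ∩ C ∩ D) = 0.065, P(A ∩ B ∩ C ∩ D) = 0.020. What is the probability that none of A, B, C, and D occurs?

By inclusion-exclusion,
P(A ∪ B ∪ C ∪ D) = 0.469 + 0.413 + 0.405 + 0.402 − 0.143 − 0.186 − 0.183 − 0.140 − 0.189 − 0.166 + 0.065 + 0.054 + 0.078 + 0.065 − 0.020 = 0.924
P(none) = 1 − 0.924 = 0.076

0.076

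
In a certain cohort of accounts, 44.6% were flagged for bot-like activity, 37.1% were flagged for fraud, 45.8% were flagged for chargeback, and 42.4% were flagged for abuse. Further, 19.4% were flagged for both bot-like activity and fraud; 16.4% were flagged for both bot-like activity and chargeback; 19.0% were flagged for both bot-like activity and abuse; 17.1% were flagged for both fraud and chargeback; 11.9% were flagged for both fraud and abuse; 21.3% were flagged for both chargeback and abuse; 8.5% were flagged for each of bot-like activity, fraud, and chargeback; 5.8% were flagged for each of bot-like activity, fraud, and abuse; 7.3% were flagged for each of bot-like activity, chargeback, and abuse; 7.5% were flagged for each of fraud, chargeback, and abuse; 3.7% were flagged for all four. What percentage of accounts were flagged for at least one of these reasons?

90.2%

By inclusion–exclusion:
P(≥1) = 44.6 + 37.1 + 45.8 + 42.4 − 19.4 − 16.4 − 19.0 − 17.1 − 11.9 − 21.3 + 8.5 + 5.8 + 7.3 + 7.5 − 3.7 = 90.2%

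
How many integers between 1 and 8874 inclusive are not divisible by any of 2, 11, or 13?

Using inclusion–exclusion:
floor(8874/2) + floor(8874/11) + floor(8874/13) − floor(8874/22) − floor(8874/26) − floor(8874/143) + floor(8874/286) = 4437 + 806 + 682 − 403 − 341 − 62 + 31 = 5150
8874 − 5150 = 3724

3724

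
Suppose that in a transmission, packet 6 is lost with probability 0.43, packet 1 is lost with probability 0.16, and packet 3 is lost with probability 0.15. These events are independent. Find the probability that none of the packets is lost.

P(none) = (1 − 0.43) × (1 − 0.16) × (1 − 0.15) = 0.57 × 0.84 × 0.85 = 0.40698

0.40698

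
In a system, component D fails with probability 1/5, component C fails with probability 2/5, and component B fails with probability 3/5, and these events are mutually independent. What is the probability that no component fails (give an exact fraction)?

P(none) = (1 − 1/5) × (1 − 2/5) × (1 − 3/5) = 4/5 × 3/5 × 2/5 = 24/125

24/125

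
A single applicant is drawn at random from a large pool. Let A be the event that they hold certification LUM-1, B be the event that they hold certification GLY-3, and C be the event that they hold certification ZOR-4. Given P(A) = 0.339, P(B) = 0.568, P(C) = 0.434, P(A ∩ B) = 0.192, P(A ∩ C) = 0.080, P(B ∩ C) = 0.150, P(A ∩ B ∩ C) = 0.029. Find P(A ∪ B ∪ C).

By inclusion-exclusion,
P(A ∪ B ∪ C) = 0.339 + 0.568 + 0.434 − 0.192 − 0.080 − 0.150 + 0.029 = 0.948

0.948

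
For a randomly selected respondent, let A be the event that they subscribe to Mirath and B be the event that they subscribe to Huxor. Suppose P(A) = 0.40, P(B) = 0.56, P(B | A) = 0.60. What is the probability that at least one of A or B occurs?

P(A ∩ B) = P(A)·P(B|A) = 0.40 × 0.60 = 0.24
P(A ∪ B) = 0.40 + 0.56 − 0.24 = 0.72

0.72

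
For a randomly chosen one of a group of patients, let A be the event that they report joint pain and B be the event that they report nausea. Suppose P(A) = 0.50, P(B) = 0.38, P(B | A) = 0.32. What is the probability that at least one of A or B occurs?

P(A ∩ B) = P(A)·P(B|A) = 0.50 × 0.32 = 0.16
By inclusion–exclusion:
P(A ∪ B) = 0.50 + 0.38 − 0.16 = 0.72

0.72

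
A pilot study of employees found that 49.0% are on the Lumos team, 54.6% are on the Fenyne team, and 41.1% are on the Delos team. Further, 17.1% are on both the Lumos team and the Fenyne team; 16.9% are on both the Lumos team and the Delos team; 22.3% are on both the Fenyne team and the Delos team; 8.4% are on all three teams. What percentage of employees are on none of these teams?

By inclusion-exclusion,
P(≥1) = 49.0 + 54.6 + 41.1 − 17.1 − 16.9 − 22.3 + 8.4 = 96.8%
P(none) = 100% − 96.8% = 3.2%

3.2%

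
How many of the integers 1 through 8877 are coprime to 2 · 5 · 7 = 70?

⌊8877/2⌋ + ⌊8877/5⌋ + ⌊8877/7⌋ − ⌊8877/10⌋ − ⌊8877/14⌋ − ⌊8877/35⌋ + ⌊8877/70⌋ = 4438 + 1775 + 1268 − 887 − 634 − 253 + 126 = 5833
8877 − 5833 = 3044

3044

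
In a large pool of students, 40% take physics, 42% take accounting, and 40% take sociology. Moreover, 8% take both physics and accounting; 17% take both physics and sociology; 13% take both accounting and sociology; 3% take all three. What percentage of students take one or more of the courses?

P(at least one) = 40 + 42 + 40 − 8 − 17 − 13 + 3 = 87%

87%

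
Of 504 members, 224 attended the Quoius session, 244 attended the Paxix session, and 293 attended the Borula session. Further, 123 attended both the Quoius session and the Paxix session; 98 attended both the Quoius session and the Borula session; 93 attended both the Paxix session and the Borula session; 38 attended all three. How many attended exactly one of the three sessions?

N(exactly one) = 224 + 244 + 293 − 2·123 − 2·98 − 2·93 + 3·38 = 247

247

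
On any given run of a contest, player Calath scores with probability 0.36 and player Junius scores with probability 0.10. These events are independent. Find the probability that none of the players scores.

0.576

P(none) = (1 − 0.36) × (1 − 0.10) = 0.64 × 0.90 = 0.576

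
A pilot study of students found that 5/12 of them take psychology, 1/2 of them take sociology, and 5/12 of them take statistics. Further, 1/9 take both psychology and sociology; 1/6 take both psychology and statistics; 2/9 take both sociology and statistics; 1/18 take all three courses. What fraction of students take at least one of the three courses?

8/9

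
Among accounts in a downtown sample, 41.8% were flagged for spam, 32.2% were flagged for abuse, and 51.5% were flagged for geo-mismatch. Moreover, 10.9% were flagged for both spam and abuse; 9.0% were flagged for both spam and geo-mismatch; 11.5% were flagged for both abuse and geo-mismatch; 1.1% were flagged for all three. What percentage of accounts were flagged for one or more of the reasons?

95.2%

P(≥1) = 41.8 + 32.2 + 51.5 − 10.9 − 9.0 − 11.5 + 1.1 = 95.2%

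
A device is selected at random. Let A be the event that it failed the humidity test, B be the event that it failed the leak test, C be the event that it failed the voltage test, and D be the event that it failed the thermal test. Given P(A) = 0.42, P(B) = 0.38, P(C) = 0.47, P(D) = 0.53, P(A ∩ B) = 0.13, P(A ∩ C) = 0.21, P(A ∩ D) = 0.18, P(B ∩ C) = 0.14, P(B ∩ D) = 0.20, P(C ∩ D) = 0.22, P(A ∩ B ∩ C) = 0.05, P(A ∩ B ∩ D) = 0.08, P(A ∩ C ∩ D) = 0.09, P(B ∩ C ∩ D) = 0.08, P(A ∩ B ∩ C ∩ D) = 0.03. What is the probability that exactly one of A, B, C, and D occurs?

0.42

By inclusion–exclusion (exactly-one form):
P(exactly one) = 0.42 + 0.38 + 0.47 + 0.53 − 2·0.13 − 2·0.21 − 2·0.18 − 2·0.14 − 2·0.20 − 2·0.22 + 3·0.05 + 3·0.08 + 3·0.09 + 3·0.08 − 4·0.03 = 0.42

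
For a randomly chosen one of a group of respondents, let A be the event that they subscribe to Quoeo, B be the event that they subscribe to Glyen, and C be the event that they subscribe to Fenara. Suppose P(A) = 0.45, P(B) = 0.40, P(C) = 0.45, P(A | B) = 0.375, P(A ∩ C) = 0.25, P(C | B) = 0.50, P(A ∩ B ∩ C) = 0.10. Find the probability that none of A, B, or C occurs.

P(A ∩ B) = P(B)·P(A|B) = 0.40 × 0.375 = 0.15
P(B ∩ C) = P(B)·P(C|B) = 0.40 × 0.50 = 0.20
P(A ∪ B ∪ C) = 0.45 + 0.40 + 0.45 − 0.15 − 0.25 − 0.20 + 0.10 = 0.80
P(none) = 1 − 0.80 = 0.20

0.20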